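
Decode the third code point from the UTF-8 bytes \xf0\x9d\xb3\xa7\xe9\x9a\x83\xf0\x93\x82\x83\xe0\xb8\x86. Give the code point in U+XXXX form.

U+13083

Offset 0: leading byte 0xF0 = 11110000 → 4-byte char #1 = F0 9D B3 A7.
Offset 4: leading byte 0xE9 = 11101001 → 3-byte char #2 = E9 9A 83.
Offset 7: leading byte 0xF0 = 11110000 → 4-byte char #3 = F0 93 82 83.
Leading byte 0xF0 = 11110000 matches 11110xxx → 4-byte sequence.
Byte 1: 0xF0 = 11110000, payload 000 (3 bits).
Byte 2: 0x93 = 10010011 (10xxxxxx ✓), payload 010011.
Byte 3: 0x82 = 10000010 (10xxxxxx ✓), payload 000010.
Byte 4: 0x83 = 10000011 (10xxxxxx ✓), payload 000011.
Concatenate: 000010011000010000011 = 0x13083 (21 bits → U+13083).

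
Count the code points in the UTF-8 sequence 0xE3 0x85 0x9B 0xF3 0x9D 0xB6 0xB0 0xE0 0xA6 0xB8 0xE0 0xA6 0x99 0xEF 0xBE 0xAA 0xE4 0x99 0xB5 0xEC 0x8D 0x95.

Byte at offset 0: 0xE3 = 11100011 → 3-byte char (#1). Advance 3.
Byte at offset 3: 0xF3 = 11110011 → 4-byte char (#2). Advance 4.
Byte at offset 7: 0xE0 = 11100000 → 3-byte char (#3). Advance 3.
Byte at offset 10: 0xE0 = 11100000 → 3-byte char (#4). Advance 3.
Byte at offset 13: 0xEF = 11101111 → 3-byte char (#5). Advance 3.
Byte at offset 16: 0xE4 = 11100100 → 3-byte char (#6). Advance 3.
Byte at offset 19: 0xEC = 11101100 → 3-byte char (#7). Advance 3.
Reached end at offset 22 after 7 code points.

7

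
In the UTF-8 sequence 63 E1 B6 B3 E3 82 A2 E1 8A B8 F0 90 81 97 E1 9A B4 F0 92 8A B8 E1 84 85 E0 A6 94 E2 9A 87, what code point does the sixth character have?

U+16B4

Offset 0: leading byte 0x63 = 01100011 → 1-byte char #1 = 63.
Offset 1: leading byte 0xE1 = 11100001 → 3-byte char #2 = E1 B6 B3.
Offset 4: leading byte 0xE3 = 11100011 → 3-byte char #3 = E3 82 A2.
Offset 7: leading byte 0xE1 = 11100001 → 3-byte char #4 = E1 8A B8.
Offset 10: leading byte 0xF0 = 11110000 → 4-byte char #5 = F0 90 81 97.
Offset 14: leading byte 0xE1 = 11100001 → 3-byte char #6 = E1 9A B4.
Leading byte 0xE1 = 11100001 matches 1110xxxx → 3-byte sequence.
Byte 1: 0xE1 = 11100001, payload 0001 (4 bits).
Byte 2: 0x9A = 10011010 (10xxxxxx ✓), payload 011010.
Byte 3: 0xB4 = 10110100 (10xxxxxx ✓), payload 110100.
Concatenate: 0001011010110100 = 0x16B4 (16 bits → U+16B4).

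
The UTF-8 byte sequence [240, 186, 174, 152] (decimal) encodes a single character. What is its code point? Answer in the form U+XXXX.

Leading byte 0xF0 = 11110000 matches 11110xxx → 4-byte sequence.
Byte 1: 0xF0 = 11110000, payload 000 (3 bits).
Byte 2: 0xBA = 10111010 (10xxxxxx ✓), payload 111010.
Byte 3: 0xAE = 10101110 (10xxxxxx ✓), payload 101110.
Byte 4: 0x98 = 10011000 (10xxxxxx ✓), payload 011000.
Concatenate: 000111010101110011000 = 0x3AB98 (21 bits → U+3AB98).

U+3AB98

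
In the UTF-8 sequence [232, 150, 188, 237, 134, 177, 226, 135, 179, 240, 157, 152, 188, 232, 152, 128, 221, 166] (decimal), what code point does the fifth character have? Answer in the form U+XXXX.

U+8600

Offset 0: leading byte 0xE8 = 11101000 → 3-byte char #1 = E8 96 BC.
Offset 3: leading byte 0xED = 11101101 → 3-byte char #2 = ED 86 B1.
Offset 6: leading byte 0xE2 = 11100010 → 3-byte char #3 = E2 87 B3.
Offset 9: leading byte 0xF0 = 11110000 → 4-byte char #4 = F0 9D 98 BC.
Offset 13: leading byte 0xE8 = 11101000 → 3-byte char #5 = E8 98 80.
Leading byte 0xE8 = 11101000 matches 1110xxxx → 3-byte sequence.
Byte 1: 0xE8 = 11101000, payload 1000 (4 bits).
Byte 2: 0x98 = 10011000 (10xxxxxx ✓), payload 011000.
Byte 3: 0x80 = 10000000 (10xxxxxx ✓), payload 000000.
Concatenate: 1000011000000000 = 0x8600 (16 bits → U+8600).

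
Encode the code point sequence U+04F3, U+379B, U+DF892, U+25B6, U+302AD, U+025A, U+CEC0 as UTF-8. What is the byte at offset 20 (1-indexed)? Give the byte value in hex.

0xBB

1-indexed offset 20 is 0-indexed offset 19.
U+04F3 → 2-byte form D3 B3 at offsets 0–1.
U+379B → 3-byte form E3 9E 9B at offsets 2–4.
U+DF892 → 4-byte form F3 9F A2 92 at offsets 5–8.
U+25B6 → 3-byte form E2 96 B6 at offsets 9–11.
U+302AD → 4-byte form F0 B0 8A AD at offsets 12–15.
U+025A → 2-byte form C9 9A at offsets 16–17.
U+CEC0 → 3-byte form EC BB 80 at offsets 18–20.
Offset 19 falls in char 7's range; it's byte 2 of EC BB 80 = 0xBB.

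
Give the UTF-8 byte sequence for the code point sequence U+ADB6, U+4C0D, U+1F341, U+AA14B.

EA B6 B6 E4 B0 8D F0 9F 8D 81 F2 AA 85 8B

U+ADB6: 3-byte form → EA B6 B6.
U+4C0D: 3-byte form → E4 B0 8D.
U+1F341: 4-byte form → F0 9F 8D 81.
U+AA14B: 4-byte form → F2 AA 85 8B.
Concatenated (14 bytes): EA B6 B6 E4 B0 8D F0 9F 8D 81 F2 AA 85 8B.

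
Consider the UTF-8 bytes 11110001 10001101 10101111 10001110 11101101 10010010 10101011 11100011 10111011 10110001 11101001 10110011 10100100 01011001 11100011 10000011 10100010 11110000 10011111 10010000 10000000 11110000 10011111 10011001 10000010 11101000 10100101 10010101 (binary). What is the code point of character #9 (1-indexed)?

Offset 0: leading byte 0xF1 = 11110001 → 4-byte char #1 = F1 8D AF 8E.
Offset 4: leading byte 0xED = 11101101 → 3-byte char #2 = ED 92 AB.
Offset 7: leading byte 0xE3 = 11100011 → 3-byte char #3 = E3 BB B1.
Offset 10: leading byte 0xE9 = 11101001 → 3-byte char #4 = E9 B3 A4.
Offset 13: leading byte 0x59 = 01011001 → 1-byte char #5 = 59.
Offset 14: leading byte 0xE3 = 11100011 → 3-byte char #6 = E3 83 A2.
Offset 17: leading byte 0xF0 = 11110000 → 4-byte char #7 = F0 9F 90 80.
Offset 21: leading byte 0xF0 = 11110000 → 4-byte char #8 = F0 9F 99 82.
Offset 25: leading byte 0xE8 = 11101000 → 3-byte char #9 = E8 A5 95.
Leading byte 0xE8 = 11101000 matches 1110xxxx → 3-byte sequence.
Byte 1: 0xE8 = 11101000, payload 1000 (4 bits).
Byte 2: 0xA5 = 10100101 (10xxxxxx ✓), payload 100101.
Byte 3: 0x95 = 10010101 (10xxxxxx ✓), payload 010101.
Concatenate: 1000100101010101 = 0x8955 (16 bits → U+8955).

U+8955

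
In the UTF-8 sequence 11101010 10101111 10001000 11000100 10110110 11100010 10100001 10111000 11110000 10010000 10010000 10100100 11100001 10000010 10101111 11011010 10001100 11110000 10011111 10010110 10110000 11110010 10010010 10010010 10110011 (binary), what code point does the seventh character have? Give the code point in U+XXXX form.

Offset 0: leading byte 0xEA = 11101010 → 3-byte char #1 = EA AF 88.
Offset 3: leading byte 0xC4 = 11000100 → 2-byte char #2 = C4 B6.
Offset 5: leading byte 0xE2 = 11100010 → 3-byte char #3 = E2 A1 B8.
Offset 8: leading byte 0xF0 = 11110000 → 4-byte char #4 = F0 90 90 A4.
Offset 12: leading byte 0xE1 = 11100001 → 3-byte char #5 = E1 82 AF.
Offset 15: leading byte 0xDA = 11011010 → 2-byte char #6 = DA 8C.
Offset 17: leading byte 0xF0 = 11110000 → 4-byte char #7 = F0 9F 96 B0.
Leading byte 0xF0 = 11110000 matches 11110xxx → 4-byte sequence.
Byte 1: 0xF0 = 11110000, payload 000 (3 bits).
Byte 2: 0x9F = 10011111 (10xxxxxx ✓), payload 011111.
Byte 3: 0x96 = 10010110 (10xxxxxx ✓), payload 010110.
Byte 4: 0xB0 = 10110000 (10xxxxxx ✓), payload 110000.
Concatenate: 000011111010110110000 = 0x1F5B0 (21 bits → U+1F5B0).

U+1F5B0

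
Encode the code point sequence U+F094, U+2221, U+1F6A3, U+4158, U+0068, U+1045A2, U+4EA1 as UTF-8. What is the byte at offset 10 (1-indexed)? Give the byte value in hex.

0xA3

1-indexed offset 10 is 0-indexed offset 9.
U+F094 → 3-byte form EF 82 94 at offsets 0–2.
U+2221 → 3-byte form E2 88 A1 at offsets 3–5.
U+1F6A3 → 4-byte form F0 9F 9A A3 at offsets 6–9.
Offset 9 falls in char 3's range; it's byte 4 of F0 9F 9A A3 = 0xA3.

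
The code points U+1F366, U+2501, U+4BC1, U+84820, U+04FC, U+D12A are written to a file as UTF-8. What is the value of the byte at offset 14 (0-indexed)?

U+1F366 → 4-byte form F0 9F 8D A6 at offsets 0–3.
U+2501 → 3-byte form E2 94 81 at offsets 4–6.
U+4BC1 → 3-byte form E4 AF 81 at offsets 7–9.
U+84820 → 4-byte form F2 84 A0 A0 at offsets 10–13.
U+04FC → 2-byte form D3 BC at offsets 14–15.
Offset 14 falls in char 5's range; it's byte 1 of D3 BC = 0xD3.

0xD3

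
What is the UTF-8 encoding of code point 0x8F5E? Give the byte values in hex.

U+8F5E = 0x8F5E = 36702 decimal. In range U+0800–U+FFFF → 3-byte form: 1110xxxx 10xxxxxx 10xxxxxx.
Binary (16 bits): 1000111101011110.
Split 4+6+6: 1000 | 111101 | 011110.
Byte 1: 11101000 = 0xE8.
Byte 2: 10111101 = 0xBD.
Byte 3: 10011110 = 0x9E.

E8 BD 9E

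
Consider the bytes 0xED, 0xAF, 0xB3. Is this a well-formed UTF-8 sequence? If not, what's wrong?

invalid (encodes a surrogate (U+D800–U+DFFF))

Structurally a 3-byte sequence; payload = 0xDBF3.
But 0xDBF3 is in U+D800–U+DFFF, the surrogate range. Surrogates are not Unicode scalar values and are forbidden in UTF-8.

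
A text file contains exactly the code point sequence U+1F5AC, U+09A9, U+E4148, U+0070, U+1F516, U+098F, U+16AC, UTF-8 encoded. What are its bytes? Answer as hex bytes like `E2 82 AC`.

F0 9F 96 AC E0 A6 A9 F3 A4 85 88 70 F0 9F 94 96 E0 A6 8F E1 9A AC

U+1F5AC: 4-byte form → F0 9F 96 AC.
U+09A9: 3-byte form → E0 A6 A9.
U+E4148: 4-byte form → F3 A4 85 88.
U+0070: 1-byte form → 70.
U+1F516: 4-byte form → F0 9F 94 96.
U+098F: 3-byte form → E0 A6 8F.
U+16AC: 3-byte form → E1 9A AC.
Concatenated (22 bytes): F0 9F 96 AC E0 A6 A9 F3 A4 85 88 70 F0 9F 94 96 E0 A6 8F E1 9A AC.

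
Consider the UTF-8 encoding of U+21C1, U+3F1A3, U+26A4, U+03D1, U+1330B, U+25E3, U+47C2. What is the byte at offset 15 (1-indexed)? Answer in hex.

0x8C

1-indexed offset 15 is 0-indexed offset 14.
U+21C1 → 3-byte form E2 87 81 at offsets 0–2.
U+3F1A3 → 4-byte form F0 BF 86 A3 at offsets 3–6.
U+26A4 → 3-byte form E2 9A A4 at offsets 7–9.
U+03D1 → 2-byte form CF 91 at offsets 10–11.
U+1330B → 4-byte form F0 93 8C 8B at offsets 12–15.
Offset 14 falls in char 5's range; it's byte 3 of F0 93 8C 8B = 0x8C.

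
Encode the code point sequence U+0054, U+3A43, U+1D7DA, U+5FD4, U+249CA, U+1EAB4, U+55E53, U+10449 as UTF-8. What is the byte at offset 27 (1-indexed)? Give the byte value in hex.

0x89

1-indexed offset 27 is 0-indexed offset 26.
U+0054 → 1-byte form 54 at offsets 0–0.
U+3A43 → 3-byte form E3 A9 83 at offsets 1–3.
U+1D7DA → 4-byte form F0 9D 9F 9A at offsets 4–7.
U+5FD4 → 3-byte form E5 BF 94 at offsets 8–10.
U+249CA → 4-byte form F0 A4 A7 8A at offsets 11–14.
U+1EAB4 → 4-byte form F0 9E AA B4 at offsets 15–18.
U+55E53 → 4-byte form F1 95 B9 93 at offsets 19–22.
U+10449 → 4-byte form F0 90 91 89 at offsets 23–26.
Offset 26 falls in char 8's range; it's byte 4 of F0 90 91 89 = 0x89.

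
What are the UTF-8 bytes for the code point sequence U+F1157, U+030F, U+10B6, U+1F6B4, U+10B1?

F3 B1 85 97 CC 8F E1 82 B6 F0 9F 9A B4 E1 82 B1

U+F1157: 4-byte form → F3 B1 85 97.
U+030F: 2-byte form → CC 8F.
U+10B6: 3-byte form → E1 82 B6.
U+1F6B4: 4-byte form → F0 9F 9A B4.
U+10B1: 3-byte form → E1 82 B1.
Concatenated (16 bytes): F3 B1 85 97 CC 8F E1 82 B6 F0 9F 9A B4 E1 82 B1.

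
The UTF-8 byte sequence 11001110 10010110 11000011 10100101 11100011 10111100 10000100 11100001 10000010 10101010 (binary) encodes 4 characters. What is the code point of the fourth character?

Offset 0: leading byte 0xCE = 11001110 → 2-byte char #1 = CE 96.
Offset 2: leading byte 0xC3 = 11000011 → 2-byte char #2 = C3 A5.
Offset 4: leading byte 0xE3 = 11100011 → 3-byte char #3 = E3 BC 84.
Offset 7: leading byte 0xE1 = 11100001 → 3-byte char #4 = E1 82 AA.
Leading byte 0xE1 = 11100001 matches 1110xxxx → 3-byte sequence.
Byte 1: 0xE1 = 11100001, payload 0001 (4 bits).
Byte 2: 0x82 = 10000010 (10xxxxxx ✓), payload 000010.
Byte 3: 0xAA = 10101010 (10xxxxxx ✓), payload 101010.
Concatenate: 0001000010101010 = 0x10AA (16 bits → U+10AA).

U+10AA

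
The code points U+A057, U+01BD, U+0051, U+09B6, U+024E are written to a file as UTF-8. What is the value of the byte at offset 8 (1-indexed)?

1-indexed offset 8 is 0-indexed offset 7.
U+A057 → 3-byte form EA 81 97 at offsets 0–2.
U+01BD → 2-byte form C6 BD at offsets 3–4.
U+0051 → 1-byte form 51 at offsets 5–5.
U+09B6 → 3-byte form E0 A6 B6 at offsets 6–8.
Offset 7 falls in char 4's range; it's byte 2 of E0 A6 B6 = 0xA6.

0xA6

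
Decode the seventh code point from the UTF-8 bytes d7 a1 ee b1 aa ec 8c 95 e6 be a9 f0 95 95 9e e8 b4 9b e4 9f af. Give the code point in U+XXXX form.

Offset 0: leading byte 0xD7 = 11010111 → 2-byte char #1 = D7 A1.
Offset 2: leading byte 0xEE = 11101110 → 3-byte char #2 = EE B1 AA.
Offset 5: leading byte 0xEC = 11101100 → 3-byte char #3 = EC 8C 95.
Offset 8: leading byte 0xE6 = 11100110 → 3-byte char #4 = E6 BE A9.
Offset 11: leading byte 0xF0 = 11110000 → 4-byte char #5 = F0 95 95 9E.
Offset 15: leading byte 0xE8 = 11101000 → 3-byte char #6 = E8 B4 9B.
Offset 18: leading byte 0xE4 = 11100100 → 3-byte char #7 = E4 9F AF.
Leading byte 0xE4 = 11100100 matches 1110xxxx → 3-byte sequence.
Byte 1: 0xE4 = 11100100, payload 0100 (4 bits).
Byte 2: 0x9F = 10011111 (10xxxxxx ✓), payload 011111.
Byte 3: 0xAF = 10101111 (10xxxxxx ✓), payload 101111.
Concatenate: 0100011111101111 = 0x47EF (16 bits → U+47EF).

U+47EF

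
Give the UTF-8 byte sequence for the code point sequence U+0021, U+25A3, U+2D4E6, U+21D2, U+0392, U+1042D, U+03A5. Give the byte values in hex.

21 E2 96 A3 F0 AD 93 A6 E2 87 92 CE 92 F0 90 90 AD CE A5

U+0021: 1-byte form → 21.
U+25A3: 3-byte form → E2 96 A3.
U+2D4E6: 4-byte form → F0 AD 93 A6.
U+21D2: 3-byte form → E2 87 92.
U+0392: 2-byte form → CE 92.
U+1042D: 4-byte form → F0 90 90 AD.
U+03A5: 2-byte form → CE A5.
Concatenated (19 bytes): 21 E2 96 A3 F0 AD 93 A6 E2 87 92 CE 92 F0 90 90 AD CE A5.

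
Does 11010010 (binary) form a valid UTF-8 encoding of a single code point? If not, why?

invalid (sequence truncated)

Leading byte 0xD2 = 11010010 → 2-byte form, but only 1 byte is present.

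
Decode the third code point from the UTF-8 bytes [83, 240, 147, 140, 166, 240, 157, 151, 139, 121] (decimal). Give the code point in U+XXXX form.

Offset 0: leading byte 0x53 = 01010011 → 1-byte char #1 = 53.
Offset 1: leading byte 0xF0 = 11110000 → 4-byte char #2 = F0 93 8C A6.
Offset 5: leading byte 0xF0 = 11110000 → 4-byte char #3 = F0 9D 97 8B.
Leading byte 0xF0 = 11110000 matches 11110xxx → 4-byte sequence.
Byte 1: 0xF0 = 11110000, payload 000 (3 bits).
Byte 2: 0x9D = 10011101 (10xxxxxx ✓), payload 011101.
Byte 3: 0x97 = 10010111 (10xxxxxx ✓), payload 010111.
Byte 4: 0x8B = 10001011 (10xxxxxx ✓), payload 001011.
Concatenate: 000011101010111001011 = 0x1D5CB (21 bits → U+1D5CB).

U+1D5CB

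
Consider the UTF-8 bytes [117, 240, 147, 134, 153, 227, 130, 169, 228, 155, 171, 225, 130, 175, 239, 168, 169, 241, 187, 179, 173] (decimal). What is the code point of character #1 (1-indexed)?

Offset 0: leading byte 0x75 = 01110101 → 1-byte char #1 = 75.
Leading byte 0x75 = 01110101 matches 0xxxxxxx → 1-byte sequence.
Byte 1: 0x75 = 01110101, payload 1110101 (7 bits).
Concatenate: 1110101 = 0x75 (7 bits → U+0075).

U+0075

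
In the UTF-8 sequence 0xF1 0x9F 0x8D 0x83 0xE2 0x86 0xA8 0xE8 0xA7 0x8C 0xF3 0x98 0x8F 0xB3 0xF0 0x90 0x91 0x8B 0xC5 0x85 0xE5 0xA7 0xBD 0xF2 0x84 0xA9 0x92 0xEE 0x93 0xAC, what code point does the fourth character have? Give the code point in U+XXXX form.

Offset 0: leading byte 0xF1 = 11110001 → 4-byte char #1 = F1 9F 8D 83.
Offset 4: leading byte 0xE2 = 11100010 → 3-byte char #2 = E2 86 A8.
Offset 7: leading byte 0xE8 = 11101000 → 3-byte char #3 = E8 A7 8C.
Offset 10: leading byte 0xF3 = 11110011 → 4-byte char #4 = F3 98 8F B3.
Leading byte 0xF3 = 11110011 matches 11110xxx → 4-byte sequence.
Byte 1: 0xF3 = 11110011, payload 011 (3 bits).
Byte 2: 0x98 = 10011000 (10xxxxxx ✓), payload 011000.
Byte 3: 0x8F = 10001111 (10xxxxxx ✓), payload 001111.
Byte 4: 0xB3 = 10110011 (10xxxxxx ✓), payload 110011.
Concatenate: 011011000001111110011 = 0xD83F3 (21 bits → U+D83F3).

U+D83F3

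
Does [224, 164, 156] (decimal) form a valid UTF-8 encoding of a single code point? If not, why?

valid

Leading byte 0xE0 = 11100000 → 3-byte form.
Continuation bytes 0xA4=10100100, 0x9C=10011100 all match 10xxxxxx.
Decoded value 0x91C is ≥ 0x800 (shortest form) and not a surrogate.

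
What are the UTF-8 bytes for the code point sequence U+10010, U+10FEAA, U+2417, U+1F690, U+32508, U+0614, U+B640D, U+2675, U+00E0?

U+10010: 4-byte form → F0 90 80 90.
U+10FEAA: 4-byte form → F4 8F BA AA.
U+2417: 3-byte form → E2 90 97.
U+1F690: 4-byte form → F0 9F 9A 90.
U+32508: 4-byte form → F0 B2 94 88.
U+0614: 2-byte form → D8 94.
U+B640D: 4-byte form → F2 B6 90 8D.
U+2675: 3-byte form → E2 99 B5.
U+00E0: 2-byte form → C3 A0.
Concatenated (30 bytes): F0 90 80 90 F4 8F BA AA E2 90 97 F0 9F 9A 90 F0 B2 94 88 D8 94 F2 B6 90 8D E2 99 B5 C3 A0.

F0 90 80 90 F4 8F BA AA E2 90 97 F0 9F 9A 90 F0 B2 94 88 D8 94 F2 B6 90 8D E2 99 B5 C3 A0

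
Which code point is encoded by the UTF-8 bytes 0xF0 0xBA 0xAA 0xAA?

Leading byte 0xF0 = 11110000 matches 11110xxx → 4-byte sequence.
Byte 1: 0xF0 = 11110000, payload 000 (3 bits).
Byte 2: 0xBA = 10111010 (10xxxxxx ✓), payload 111010.
Byte 3: 0xAA = 10101010 (10xxxxxx ✓), payload 101010.
Byte 4: 0xAA = 10101010 (10xxxxxx ✓), payload 101010.
Concatenate: 000111010101010101010 = 0x3AAAA (21 bits → U+3AAAA).

U+3AAAA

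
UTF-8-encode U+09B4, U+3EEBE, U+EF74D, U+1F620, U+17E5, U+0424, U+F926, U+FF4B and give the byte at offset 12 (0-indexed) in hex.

U+09B4 → 3-byte form E0 A6 B4 at offsets 0–2.
U+3EEBE → 4-byte form F0 BE BA BE at offsets 3–6.
U+EF74D → 4-byte form F3 AF 9D 8D at offsets 7–10.
U+1F620 → 4-byte form F0 9F 98 A0 at offsets 11–14.
Offset 12 falls in char 4's range; it's byte 2 of F0 9F 98 A0 = 0x9F.

0x9F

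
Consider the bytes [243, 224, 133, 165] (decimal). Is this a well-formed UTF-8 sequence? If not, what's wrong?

Leading byte 0xF3 = 11110011 → 4-byte form.
Byte 2 is 0xE0 = 11100000, which is not 10xxxxxx — expected a continuation byte.

invalid (non-continuation byte where continuation expected)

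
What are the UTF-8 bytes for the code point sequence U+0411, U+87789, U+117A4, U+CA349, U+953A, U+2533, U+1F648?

U+0411: 2-byte form → D0 91.
U+87789: 4-byte form → F2 87 9E 89.
U+117A4: 4-byte form → F0 91 9E A4.
U+CA349: 4-byte form → F3 8A 8D 89.
U+953A: 3-byte form → E9 94 BA.
U+2533: 3-byte form → E2 94 B3.
U+1F648: 4-byte form → F0 9F 99 88.
Concatenated (24 bytes): D0 91 F2 87 9E 89 F0 91 9E A4 F3 8A 8D 89 E9 94 BA E2 94 B3 F0 9F 99 88.

D0 91 F2 87 9E 89 F0 91 9E A4 F3 8A 8D 89 E9 94 BA E2 94 B3 F0 9F 99 88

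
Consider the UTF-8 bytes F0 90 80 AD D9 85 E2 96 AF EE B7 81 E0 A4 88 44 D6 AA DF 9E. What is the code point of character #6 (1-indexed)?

Offset 0: leading byte 0xF0 = 11110000 → 4-byte char #1 = F0 90 80 AD.
Offset 4: leading byte 0xD9 = 11011001 → 2-byte char #2 = D9 85.
Offset 6: leading byte 0xE2 = 11100010 → 3-byte char #3 = E2 96 AF.
Offset 9: leading byte 0xEE = 11101110 → 3-byte char #4 = EE B7 81.
Offset 12: leading byte 0xE0 = 11100000 → 3-byte char #5 = E0 A4 88.
Offset 15: leading byte 0x44 = 01000100 → 1-byte char #6 = 44.
Leading byte 0x44 = 01000100 matches 0xxxxxxx → 1-byte sequence.
Byte 1: 0x44 = 01000100, payload 1000100 (7 bits).
Concatenate: 1000100 = 0x44 (7 bits → U+0044).

U+0044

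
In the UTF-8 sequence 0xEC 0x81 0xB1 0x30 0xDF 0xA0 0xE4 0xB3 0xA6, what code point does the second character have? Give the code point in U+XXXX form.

U+0030

Offset 0: leading byte 0xEC = 11101100 → 3-byte char #1 = EC 81 B1.
Offset 3: leading byte 0x30 = 00110000 → 1-byte char #2 = 30.
Leading byte 0x30 = 00110000 matches 0xxxxxxx → 1-byte sequence.
Byte 1: 0x30 = 00110000, payload 0110000 (7 bits).
Concatenate: 0110000 = 0x30 (7 bits → U+0030).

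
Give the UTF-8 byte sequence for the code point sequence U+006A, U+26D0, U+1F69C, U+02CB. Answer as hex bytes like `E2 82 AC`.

U+006A: 1-byte form → 6A.
U+26D0: 3-byte form → E2 9B 90.
U+1F69C: 4-byte form → F0 9F 9A 9C.
U+02CB: 2-byte form → CB 8B.
Concatenated (10 bytes): 6A E2 9B 90 F0 9F 9A 9C CB 8B.

6A E2 9B 90 F0 9F 9A 9C CB 8B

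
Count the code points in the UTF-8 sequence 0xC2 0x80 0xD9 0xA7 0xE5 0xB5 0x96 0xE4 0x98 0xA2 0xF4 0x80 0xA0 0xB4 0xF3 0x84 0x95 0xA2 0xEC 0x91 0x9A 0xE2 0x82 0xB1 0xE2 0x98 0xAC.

9

Byte at offset 0: 0xC2 = 11000010 → 2-byte char (#1). Advance 2.
Byte at offset 2: 0xD9 = 11011001 → 2-byte char (#2). Advance 2.
Byte at offset 4: 0xE5 = 11100101 → 3-byte char (#3). Advance 3.
Byte at offset 7: 0xE4 = 11100100 → 3-byte char (#4). Advance 3.
Byte at offset 10: 0xF4 = 11110100 → 4-byte char (#5). Advance 4.
Byte at offset 14: 0xF3 = 11110011 → 4-byte char (#6). Advance 4.
Byte at offset 18: 0xEC = 11101100 → 3-byte char (#7). Advance 3.
Byte at offset 21: 0xE2 = 11100010 → 3-byte char (#8). Advance 3.
Byte at offset 24: 0xE2 = 11100010 → 3-byte char (#9). Advance 3.
Reached end at offset 27 after 9 code points.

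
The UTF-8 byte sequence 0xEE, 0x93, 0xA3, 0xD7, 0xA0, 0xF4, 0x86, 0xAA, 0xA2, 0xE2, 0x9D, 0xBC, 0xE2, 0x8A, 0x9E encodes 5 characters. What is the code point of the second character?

U+05E0

Offset 0: leading byte 0xEE = 11101110 → 3-byte char #1 = EE 93 A3.
Offset 3: leading byte 0xD7 = 11010111 → 2-byte char #2 = D7 A0.
Leading byte 0xD7 = 11010111 matches 110xxxxx → 2-byte sequence.
Byte 1: 0xD7 = 11010111, payload 10111 (5 bits).
Byte 2: 0xA0 = 10100000 (10xxxxxx ✓), payload 100000.
Concatenate: 10111100000 = 0x5E0 (11 bits → U+05E0).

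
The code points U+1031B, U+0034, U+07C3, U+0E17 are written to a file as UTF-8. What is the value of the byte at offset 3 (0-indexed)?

U+1031B → 4-byte form F0 90 8C 9B at offsets 0–3.
Offset 3 falls in char 1's range; it's byte 4 of F0 90 8C 9B = 0x9B.

0x9B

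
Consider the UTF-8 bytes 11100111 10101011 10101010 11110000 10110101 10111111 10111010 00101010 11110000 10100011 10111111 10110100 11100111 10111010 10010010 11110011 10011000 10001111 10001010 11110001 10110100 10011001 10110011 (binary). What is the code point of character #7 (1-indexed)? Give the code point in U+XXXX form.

Offset 0: leading byte 0xE7 = 11100111 → 3-byte char #1 = E7 AB AA.
Offset 3: leading byte 0xF0 = 11110000 → 4-byte char #2 = F0 B5 BF BA.
Offset 7: leading byte 0x2A = 00101010 → 1-byte char #3 = 2A.
Offset 8: leading byte 0xF0 = 11110000 → 4-byte char #4 = F0 A3 BF B4.
Offset 12: leading byte 0xE7 = 11100111 → 3-byte char #5 = E7 BA 92.
Offset 15: leading byte 0xF3 = 11110011 → 4-byte char #6 = F3 98 8F 8A.
Offset 19: leading byte 0xF1 = 11110001 → 4-byte char #7 = F1 B4 99 B3.
Leading byte 0xF1 = 11110001 matches 11110xxx → 4-byte sequence.
Byte 1: 0xF1 = 11110001, payload 001 (3 bits).
Byte 2: 0xB4 = 10110100 (10xxxxxx ✓), payload 110100.
Byte 3: 0x99 = 10011001 (10xxxxxx ✓), payload 011001.
Byte 4: 0xB3 = 10110011 (10xxxxxx ✓), payload 110011.
Concatenate: 001110100011001110011 = 0x74673 (21 bits → U+74673).

U+74673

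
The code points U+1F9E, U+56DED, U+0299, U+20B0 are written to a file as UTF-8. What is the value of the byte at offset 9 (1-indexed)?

0x99

1-indexed offset 9 is 0-indexed offset 8.
U+1F9E → 3-byte form E1 BE 9E at offsets 0–2.
U+56DED → 4-byte form F1 96 B7 AD at offsets 3–6.
U+0299 → 2-byte form CA 99 at offsets 7–8.
Offset 8 falls in char 3's range; it's byte 2 of CA 99 = 0x99.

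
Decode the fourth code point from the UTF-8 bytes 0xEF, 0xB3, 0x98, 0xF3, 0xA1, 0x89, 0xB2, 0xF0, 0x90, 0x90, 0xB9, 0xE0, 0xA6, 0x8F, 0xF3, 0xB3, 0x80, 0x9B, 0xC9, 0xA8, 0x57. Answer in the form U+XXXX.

U+098F

Offset 0: leading byte 0xEF = 11101111 → 3-byte char #1 = EF B3 98.
Offset 3: leading byte 0xF3 = 11110011 → 4-byte char #2 = F3 A1 89 B2.
Offset 7: leading byte 0xF0 = 11110000 → 4-byte char #3 = F0 90 90 B9.
Offset 11: leading byte 0xE0 = 11100000 → 3-byte char #4 = E0 A6 8F.
Leading byte 0xE0 = 11100000 matches 1110xxxx → 3-byte sequence.
Byte 1: 0xE0 = 11100000, payload 0000 (4 bits).
Byte 2: 0xA6 = 10100110 (10xxxxxx ✓), payload 100110.
Byte 3: 0x8F = 10001111 (10xxxxxx ✓), payload 001111.
Concatenate: 0000100110001111 = 0x98F (16 bits → U+098F).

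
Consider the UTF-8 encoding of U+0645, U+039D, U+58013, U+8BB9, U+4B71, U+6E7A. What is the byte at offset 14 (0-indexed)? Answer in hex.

U+0645 → 2-byte form D9 85 at offsets 0–1.
U+039D → 2-byte form CE 9D at offsets 2–3.
U+58013 → 4-byte form F1 98 80 93 at offsets 4–7.
U+8BB9 → 3-byte form E8 AE B9 at offsets 8–10.
U+4B71 → 3-byte form E4 AD B1 at offsets 11–13.
U+6E7A → 3-byte form E6 B9 BA at offsets 14–16.
Offset 14 falls in char 6's range; it's byte 1 of E6 B9 BA = 0xE6.

0xE6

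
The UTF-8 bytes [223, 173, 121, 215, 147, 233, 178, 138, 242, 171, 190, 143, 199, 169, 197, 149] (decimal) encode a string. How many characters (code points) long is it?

Byte at offset 0: 0xDF = 11011111 → 2-byte char (#1). Advance 2.
Byte at offset 2: 0x79 = 01111001 → 1-byte char (#2). Advance 1.
Byte at offset 3: 0xD7 = 11010111 → 2-byte char (#3). Advance 2.
Byte at offset 5: 0xE9 = 11101001 → 3-byte char (#4). Advance 3.
Byte at offset 8: 0xF2 = 11110010 → 4-byte char (#5). Advance 4.
Byte at offset 12: 0xC7 = 11000111 → 2-byte char (#6). Advance 2.
Byte at offset 14: 0xC5 = 11000101 → 2-byte char (#7). Advance 2.
Reached end at offset 16 after 7 code points.

7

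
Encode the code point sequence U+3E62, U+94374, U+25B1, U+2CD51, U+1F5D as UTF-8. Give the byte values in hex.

E3 B9 A2 F2 94 8D B4 E2 96 B1 F0 AC B5 91 E1 BD 9D

U+3E62: 3-byte form → E3 B9 A2.
U+94374: 4-byte form → F2 94 8D B4.
U+25B1: 3-byte form → E2 96 B1.
U+2CD51: 4-byte form → F0 AC B5 91.
U+1F5D: 3-byte form → E1 BD 9D.
Concatenated (17 bytes): E3 B9 A2 F2 94 8D B4 E2 96 B1 F0 AC B5 91 E1 BD 9D.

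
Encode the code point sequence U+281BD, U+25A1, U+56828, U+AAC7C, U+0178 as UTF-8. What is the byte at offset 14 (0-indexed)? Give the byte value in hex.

U+281BD → 4-byte form F0 A8 86 BD at offsets 0–3.
U+25A1 → 3-byte form E2 96 A1 at offsets 4–6.
U+56828 → 4-byte form F1 96 A0 A8 at offsets 7–10.
U+AAC7C → 4-byte form F2 AA B1 BC at offsets 11–14.
Offset 14 falls in char 4's range; it's byte 4 of F2 AA B1 BC = 0xBC.

0xBC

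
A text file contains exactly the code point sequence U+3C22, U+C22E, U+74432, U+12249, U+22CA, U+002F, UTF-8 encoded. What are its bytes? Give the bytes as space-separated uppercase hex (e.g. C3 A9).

E3 B0 A2 EC 88 AE F1 B4 90 B2 F0 92 89 89 E2 8B 8A 2F

U+3C22: 3-byte form → E3 B0 A2.
U+C22E: 3-byte form → EC 88 AE.
U+74432: 4-byte form → F1 B4 90 B2.
U+12249: 4-byte form → F0 92 89 89.
U+22CA: 3-byte form → E2 8B 8A.
U+002F: 1-byte form → 2F.
Concatenated (18 bytes): E3 B0 A2 EC 88 AE F1 B4 90 B2 F0 92 89 89 E2 8B 8A 2F.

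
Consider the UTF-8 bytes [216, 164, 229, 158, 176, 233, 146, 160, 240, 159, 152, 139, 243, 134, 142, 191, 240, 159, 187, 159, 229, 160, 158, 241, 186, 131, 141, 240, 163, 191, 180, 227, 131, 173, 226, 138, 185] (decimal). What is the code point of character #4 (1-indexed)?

U+1F60B

Offset 0: leading byte 0xD8 = 11011000 → 2-byte char #1 = D8 A4.
Offset 2: leading byte 0xE5 = 11100101 → 3-byte char #2 = E5 9E B0.
Offset 5: leading byte 0xE9 = 11101001 → 3-byte char #3 = E9 92 A0.
Offset 8: leading byte 0xF0 = 11110000 → 4-byte char #4 = F0 9F 98 8B.
Leading byte 0xF0 = 11110000 matches 11110xxx → 4-byte sequence.
Byte 1: 0xF0 = 11110000, payload 000 (3 bits).
Byte 2: 0x9F = 10011111 (10xxxxxx ✓), payload 011111.
Byte 3: 0x98 = 10011000 (10xxxxxx ✓), payload 011000.
Byte 4: 0x8B = 10001011 (10xxxxxx ✓), payload 001011.
Concatenate: 000011111011000001011 = 0x1F60B (21 bits → U+1F60B).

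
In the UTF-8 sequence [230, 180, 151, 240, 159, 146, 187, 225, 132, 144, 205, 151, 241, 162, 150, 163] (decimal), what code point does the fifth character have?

U+625A3

Offset 0: leading byte 0xE6 = 11100110 → 3-byte char #1 = E6 B4 97.
Offset 3: leading byte 0xF0 = 11110000 → 4-byte char #2 = F0 9F 92 BB.
Offset 7: leading byte 0xE1 = 11100001 → 3-byte char #3 = E1 84 90.
Offset 10: leading byte 0xCD = 11001101 → 2-byte char #4 = CD 97.
Offset 12: leading byte 0xF1 = 11110001 → 4-byte char #5 = F1 A2 96 A3.
Leading byte 0xF1 = 11110001 matches 11110xxx → 4-byte sequence.
Byte 1: 0xF1 = 11110001, payload 001 (3 bits).
Byte 2: 0xA2 = 10100010 (10xxxxxx ✓), payload 100010.
Byte 3: 0x96 = 10010110 (10xxxxxx ✓), payload 010110.
Byte 4: 0xA3 = 10100011 (10xxxxxx ✓), payload 100011.
Concatenate: 001100010010110100011 = 0x625A3 (21 bits → U+625A3).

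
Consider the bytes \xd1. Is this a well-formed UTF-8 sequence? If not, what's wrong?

Leading byte 0xD1 = 11010001 → 2-byte form, but only 1 byte is present.

invalid (sequence truncated)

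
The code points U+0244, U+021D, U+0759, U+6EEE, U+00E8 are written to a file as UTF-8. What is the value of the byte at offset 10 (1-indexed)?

1-indexed offset 10 is 0-indexed offset 9.
U+0244 → 2-byte form C9 84 at offsets 0–1.
U+021D → 2-byte form C8 9D at offsets 2–3.
U+0759 → 2-byte form DD 99 at offsets 4–5.
U+6EEE → 3-byte form E6 BB AE at offsets 6–8.
U+00E8 → 2-byte form C3 A8 at offsets 9–10.
Offset 9 falls in char 5's range; it's byte 1 of C3 A8 = 0xC3.

0xC3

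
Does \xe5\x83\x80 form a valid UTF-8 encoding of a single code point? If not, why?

valid

Leading byte 0xE5 = 11100101 → 3-byte form.
Continuation bytes 0x83=10000011, 0x80=10000000 all match 10xxxxxx.
Decoded value 0x50C0 is ≥ 0x800 (shortest form) and not a surrogate.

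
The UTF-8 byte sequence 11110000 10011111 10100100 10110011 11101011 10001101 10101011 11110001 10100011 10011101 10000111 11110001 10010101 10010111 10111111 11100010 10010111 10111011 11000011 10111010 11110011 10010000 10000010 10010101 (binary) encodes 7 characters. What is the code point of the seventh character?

U+D0095

Offset 0: leading byte 0xF0 = 11110000 → 4-byte char #1 = F0 9F A4 B3.
Offset 4: leading byte 0xEB = 11101011 → 3-byte char #2 = EB 8D AB.
Offset 7: leading byte 0xF1 = 11110001 → 4-byte char #3 = F1 A3 9D 87.
Offset 11: leading byte 0xF1 = 11110001 → 4-byte char #4 = F1 95 97 BF.
Offset 15: leading byte 0xE2 = 11100010 → 3-byte char #5 = E2 97 BB.
Offset 18: leading byte 0xC3 = 11000011 → 2-byte char #6 = C3 BA.
Offset 20: leading byte 0xF3 = 11110011 → 4-byte char #7 = F3 90 82 95.
Leading byte 0xF3 = 11110011 matches 11110xxx → 4-byte sequence.
Byte 1: 0xF3 = 11110011, payload 011 (3 bits).
Byte 2: 0x90 = 10010000 (10xxxxxx ✓), payload 010000.
Byte 3: 0x82 = 10000010 (10xxxxxx ✓), payload 000010.
Byte 4: 0x95 = 10010101 (10xxxxxx ✓), payload 010101.
Concatenate: 011010000000010010101 = 0xD0095 (21 bits → U+D0095).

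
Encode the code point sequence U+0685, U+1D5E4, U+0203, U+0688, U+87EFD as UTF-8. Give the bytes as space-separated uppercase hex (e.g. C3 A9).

U+0685: 2-byte form → DA 85.
U+1D5E4: 4-byte form → F0 9D 97 A4.
U+0203: 2-byte form → C8 83.
U+0688: 2-byte form → DA 88.
U+87EFD: 4-byte form → F2 87 BB BD.
Concatenated (14 bytes): DA 85 F0 9D 97 A4 C8 83 DA 88 F2 87 BB BD.

DA 85 F0 9D 97 A4 C8 83 DA 88 F2 87 BB BD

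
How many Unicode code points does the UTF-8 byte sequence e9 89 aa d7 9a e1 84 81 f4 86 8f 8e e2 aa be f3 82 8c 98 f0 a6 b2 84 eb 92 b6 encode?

Byte at offset 0: 0xE9 = 11101001 → 3-byte char (#1). Advance 3.
Byte at offset 3: 0xD7 = 11010111 → 2-byte char (#2). Advance 2.
Byte at offset 5: 0xE1 = 11100001 → 3-byte char (#3). Advance 3.
Byte at offset 8: 0xF4 = 11110100 → 4-byte char (#4). Advance 4.
Byte at offset 12: 0xE2 = 11100010 → 3-byte char (#5). Advance 3.
Byte at offset 15: 0xF3 = 11110011 → 4-byte char (#6). Advance 4.
Byte at offset 19: 0xF0 = 11110000 → 4-byte char (#7). Advance 4.
Byte at offset 23: 0xEB = 11101011 → 3-byte char (#8). Advance 3.
Reached end at offset 26 after 8 code points.

8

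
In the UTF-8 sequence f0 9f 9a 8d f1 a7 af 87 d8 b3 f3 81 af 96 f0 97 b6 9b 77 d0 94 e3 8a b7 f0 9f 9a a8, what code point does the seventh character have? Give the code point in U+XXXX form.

Offset 0: leading byte 0xF0 = 11110000 → 4-byte char #1 = F0 9F 9A 8D.
Offset 4: leading byte 0xF1 = 11110001 → 4-byte char #2 = F1 A7 AF 87.
Offset 8: leading byte 0xD8 = 11011000 → 2-byte char #3 = D8 B3.
Offset 10: leading byte 0xF3 = 11110011 → 4-byte char #4 = F3 81 AF 96.
Offset 14: leading byte 0xF0 = 11110000 → 4-byte char #5 = F0 97 B6 9B.
Offset 18: leading byte 0x77 = 01110111 → 1-byte char #6 = 77.
Offset 19: leading byte 0xD0 = 11010000 → 2-byte char #7 = D0 94.
Leading byte 0xD0 = 11010000 matches 110xxxxx → 2-byte sequence.
Byte 1: 0xD0 = 11010000, payload 10000 (5 bits).
Byte 2: 0x94 = 10010100 (10xxxxxx ✓), payload 010100.
Concatenate: 10000010100 = 0x414 (11 bits → U+0414).

U+0414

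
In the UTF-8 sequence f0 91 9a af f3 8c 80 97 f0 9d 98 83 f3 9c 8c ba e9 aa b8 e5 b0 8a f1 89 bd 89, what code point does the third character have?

U+1D603

Offset 0: leading byte 0xF0 = 11110000 → 4-byte char #1 = F0 91 9A AF.
Offset 4: leading byte 0xF3 = 11110011 → 4-byte char #2 = F3 8C 80 97.
Offset 8: leading byte 0xF0 = 11110000 → 4-byte char #3 = F0 9D 98 83.
Leading byte 0xF0 = 11110000 matches 11110xxx → 4-byte sequence.
Byte 1: 0xF0 = 11110000, payload 000 (3 bits).
Byte 2: 0x9D = 10011101 (10xxxxxx ✓), payload 011101.
Byte 3: 0x98 = 10011000 (10xxxxxx ✓), payload 011000.
Byte 4: 0x83 = 10000011 (10xxxxxx ✓), payload 000011.
Concatenate: 000011101011000000011 = 0x1D603 (21 bits → U+1D603).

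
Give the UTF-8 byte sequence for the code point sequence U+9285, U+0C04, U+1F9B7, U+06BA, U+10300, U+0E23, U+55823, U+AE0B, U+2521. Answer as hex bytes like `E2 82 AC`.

U+9285: 3-byte form → E9 8A 85.
U+0C04: 3-byte form → E0 B0 84.
U+1F9B7: 4-byte form → F0 9F A6 B7.
U+06BA: 2-byte form → DA BA.
U+10300: 4-byte form → F0 90 8C 80.
U+0E23: 3-byte form → E0 B8 A3.
U+55823: 4-byte form → F1 95 A0 A3.
U+AE0B: 3-byte form → EA B8 8B.
U+2521: 3-byte form → E2 94 A1.
Concatenated (29 bytes): E9 8A 85 E0 B0 84 F0 9F A6 B7 DA BA F0 90 8C 80 E0 B8 A3 F1 95 A0 A3 EA B8 8B E2 94 A1.

E9 8A 85 E0 B0 84 F0 9F A6 B7 DA BA F0 90 8C 80 E0 B8 A3 F1 95 A0 A3 EA B8 8B E2 94 A1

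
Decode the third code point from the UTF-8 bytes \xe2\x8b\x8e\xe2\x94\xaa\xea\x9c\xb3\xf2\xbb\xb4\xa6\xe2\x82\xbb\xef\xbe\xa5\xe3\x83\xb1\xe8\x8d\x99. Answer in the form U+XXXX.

Offset 0: leading byte 0xE2 = 11100010 → 3-byte char #1 = E2 8B 8E.
Offset 3: leading byte 0xE2 = 11100010 → 3-byte char #2 = E2 94 AA.
Offset 6: leading byte 0xEA = 11101010 → 3-byte char #3 = EA 9C B3.
Leading byte 0xEA = 11101010 matches 1110xxxx → 3-byte sequence.
Byte 1: 0xEA = 11101010, payload 1010 (4 bits).
Byte 2: 0x9C = 10011100 (10xxxxxx ✓), payload 011100.
Byte 3: 0xB3 = 10110011 (10xxxxxx ✓), payload 110011.
Concatenate: 1010011100110011 = 0xA733 (16 bits → U+A733).

U+A733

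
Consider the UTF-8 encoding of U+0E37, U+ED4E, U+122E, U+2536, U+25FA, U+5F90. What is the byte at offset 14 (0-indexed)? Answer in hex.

0xBA

U+0E37 → 3-byte form E0 B8 B7 at offsets 0–2.
U+ED4E → 3-byte form EE B5 8E at offsets 3–5.
U+122E → 3-byte form E1 88 AE at offsets 6–8.
U+2536 → 3-byte form E2 94 B6 at offsets 9–11.
U+25FA → 3-byte form E2 97 BA at offsets 12–14.
Offset 14 falls in char 5's range; it's byte 3 of E2 97 BA = 0xBA.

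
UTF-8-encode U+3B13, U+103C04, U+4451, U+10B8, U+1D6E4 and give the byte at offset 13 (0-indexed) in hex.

0xF0

U+3B13 → 3-byte form E3 AC 93 at offsets 0–2.
U+103C04 → 4-byte form F4 83 B0 84 at offsets 3–6.
U+4451 → 3-byte form E4 91 91 at offsets 7–9.
U+10B8 → 3-byte form E1 82 B8 at offsets 10–12.
U+1D6E4 → 4-byte form F0 9D 9B A4 at offsets 13–16.
Offset 13 falls in char 5's range; it's byte 1 of F0 9D 9B A4 = 0xF0.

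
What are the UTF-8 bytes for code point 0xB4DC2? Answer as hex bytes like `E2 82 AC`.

U+B4DC2 = 0xB4DC2 = 740802 decimal. In range U+10000–U+10FFFF → 4-byte form: 11110xxx 10xxxxxx 10xxxxxx 10xxxxxx.
Binary (21 bits): 010110100110111000010.
Split 3+6+6+6: 010 | 110100 | 110111 | 000010.
Byte 1: 11110010 = 0xF2.
Byte 2: 10110100 = 0xB4.
Byte 3: 10110111 = 0xB7.
Byte 4: 10000010 = 0x82.

F2 B4 B7 82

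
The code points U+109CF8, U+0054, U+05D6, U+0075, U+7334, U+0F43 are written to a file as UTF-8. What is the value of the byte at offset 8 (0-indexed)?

0xE7

U+109CF8 → 4-byte form F4 89 B3 B8 at offsets 0–3.
U+0054 → 1-byte form 54 at offsets 4–4.
U+05D6 → 2-byte form D7 96 at offsets 5–6.
U+0075 → 1-byte form 75 at offsets 7–7.
U+7334 → 3-byte form E7 8C B4 at offsets 8–10.
Offset 8 falls in char 5's range; it's byte 1 of E7 8C B4 = 0xE7.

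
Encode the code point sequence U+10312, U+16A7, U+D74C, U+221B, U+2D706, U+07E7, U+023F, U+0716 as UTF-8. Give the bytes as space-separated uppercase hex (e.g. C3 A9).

U+10312: 4-byte form → F0 90 8C 92.
U+16A7: 3-byte form → E1 9A A7.
U+D74C: 3-byte form → ED 9D 8C.
U+221B: 3-byte form → E2 88 9B.
U+2D706: 4-byte form → F0 AD 9C 86.
U+07E7: 2-byte form → DF A7.
U+023F: 2-byte form → C8 BF.
U+0716: 2-byte form → DC 96.
Concatenated (23 bytes): F0 90 8C 92 E1 9A A7 ED 9D 8C E2 88 9B F0 AD 9C 86 DF A7 C8 BF DC 96.

F0 90 8C 92 E1 9A A7 ED 9D 8C E2 88 9B F0 AD 9C 86 DF A7 C8 BF DC 96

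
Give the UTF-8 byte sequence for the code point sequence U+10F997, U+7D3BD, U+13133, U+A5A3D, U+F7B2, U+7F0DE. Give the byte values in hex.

F4 8F A6 97 F1 BD 8E BD F0 93 84 B3 F2 A5 A8 BD EF 9E B2 F1 BF 83 9E

U+10F997: 4-byte form → F4 8F A6 97.
U+7D3BD: 4-byte form → F1 BD 8E BD.
U+13133: 4-byte form → F0 93 84 B3.
U+A5A3D: 4-byte form → F2 A5 A8 BD.
U+F7B2: 3-byte form → EF 9E B2.
U+7F0DE: 4-byte form → F1 BF 83 9E.
Concatenated (23 bytes): F4 8F A6 97 F1 BD 8E BD F0 93 84 B3 F2 A5 A8 BD EF 9E B2 F1 BF 83 9E.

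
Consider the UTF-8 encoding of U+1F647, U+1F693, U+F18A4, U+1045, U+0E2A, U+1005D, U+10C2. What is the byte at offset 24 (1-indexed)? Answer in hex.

0x83

1-indexed offset 24 is 0-indexed offset 23.
U+1F647 → 4-byte form F0 9F 99 87 at offsets 0–3.
U+1F693 → 4-byte form F0 9F 9A 93 at offsets 4–7.
U+F18A4 → 4-byte form F3 B1 A2 A4 at offsets 8–11.
U+1045 → 3-byte form E1 81 85 at offsets 12–14.
U+0E2A → 3-byte form E0 B8 AA at offsets 15–17.
U+1005D → 4-byte form F0 90 81 9D at offsets 18–21.
U+10C2 → 3-byte form E1 83 82 at offsets 22–24.
Offset 23 falls in char 7's range; it's byte 2 of E1 83 82 = 0x83.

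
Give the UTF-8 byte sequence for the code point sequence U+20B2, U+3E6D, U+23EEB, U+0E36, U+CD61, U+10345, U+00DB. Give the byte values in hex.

E2 82 B2 E3 B9 AD F0 A3 BB AB E0 B8 B6 EC B5 A1 F0 90 8D 85 C3 9B

U+20B2: 3-byte form → E2 82 B2.
U+3E6D: 3-byte form → E3 B9 AD.
U+23EEB: 4-byte form → F0 A3 BB AB.
U+0E36: 3-byte form → E0 B8 B6.
U+CD61: 3-byte form → EC B5 A1.
U+10345: 4-byte form → F0 90 8D 85.
U+00DB: 2-byte form → C3 9B.
Concatenated (22 bytes): E2 82 B2 E3 B9 AD F0 A3 BB AB E0 B8 B6 EC B5 A1 F0 90 8D 85 C3 9B.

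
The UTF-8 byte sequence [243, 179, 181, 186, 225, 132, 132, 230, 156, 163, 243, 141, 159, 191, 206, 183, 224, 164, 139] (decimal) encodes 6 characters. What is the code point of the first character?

Offset 0: leading byte 0xF3 = 11110011 → 4-byte char #1 = F3 B3 B5 BA.
Leading byte 0xF3 = 11110011 matches 11110xxx → 4-byte sequence.
Byte 1: 0xF3 = 11110011, payload 011 (3 bits).
Byte 2: 0xB3 = 10110011 (10xxxxxx ✓), payload 110011.
Byte 3: 0xB5 = 10110101 (10xxxxxx ✓), payload 110101.
Byte 4: 0xBA = 10111010 (10xxxxxx ✓), payload 111010.
Concatenate: 011110011110101111010 = 0xF3D7A (21 bits → U+F3D7A).

U+F3D7A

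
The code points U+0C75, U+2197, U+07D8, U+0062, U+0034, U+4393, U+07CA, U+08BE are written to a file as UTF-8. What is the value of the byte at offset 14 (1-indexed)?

0xDF

1-indexed offset 14 is 0-indexed offset 13.
U+0C75 → 3-byte form E0 B1 B5 at offsets 0–2.
U+2197 → 3-byte form E2 86 97 at offsets 3–5.
U+07D8 → 2-byte form DF 98 at offsets 6–7.
U+0062 → 1-byte form 62 at offsets 8–8.
U+0034 → 1-byte form 34 at offsets 9–9.
U+4393 → 3-byte form E4 8E 93 at offsets 10–12.
U+07CA → 2-byte form DF 8A at offsets 13–14.
Offset 13 falls in char 7's range; it's byte 1 of DF 8A = 0xDF.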